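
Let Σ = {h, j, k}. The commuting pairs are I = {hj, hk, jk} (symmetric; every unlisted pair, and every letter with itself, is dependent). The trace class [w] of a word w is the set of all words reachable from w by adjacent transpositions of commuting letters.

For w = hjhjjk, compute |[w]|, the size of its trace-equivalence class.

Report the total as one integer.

piece 0:h — minimal
piece 1:j — minimal
piece 2:h rests on {0:h}
piece 3:j rests on {1:j}
piece 4:j rests on {3:j}
piece 5:k — minimal
minimal pieces: {0:h, 1:j, 5:k}
ways to finish when only these pieces remain (= sum over removing one remaining piece with nothing left below it):
  1 left: {2}→1  {4}→1  {5}→1
  2 left: {0,2}→1  {2,4}→2  {2,5}→2  {3,4}→1  {4,5}→2
  3 left: {0,2,4}→3  {0,2,5}→3  {1,3,4}→1  {2,3,4}→3  {2,4,5}→6  {3,4,5}→3
  4 left: {0,2,3,4}→6  {0,2,4,5}→12  {1,2,3,4}→4  {1,3,4,5}→4  {2,3,4,5}→12
  placing 0:h first → 20 extensions
  placing 1:j first → 30 extensions
  placing 5:k first → 10 extensions
total linear extensions = 60

60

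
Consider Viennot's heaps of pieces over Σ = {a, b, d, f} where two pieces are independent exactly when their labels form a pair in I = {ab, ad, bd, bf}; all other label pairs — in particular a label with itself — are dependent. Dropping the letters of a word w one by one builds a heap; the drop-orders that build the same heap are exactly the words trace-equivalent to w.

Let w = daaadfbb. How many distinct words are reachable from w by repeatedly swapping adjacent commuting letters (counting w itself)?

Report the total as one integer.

280

0(d) covers ∅
1(a) covers ∅
2(a) covers 1:a
3(a) covers 2:a
4(d) covers 0:d
5(f) covers 3:a, 4:d
6(b) covers ∅
7(b) covers 6:b
floor of heap: 0:d, 1:a, 6:b
completions by unplaced set U, small U first (add the entries for U minus each lowest piece of U):
  |U|=1: {5}:1  {7}:1
  |U|=2: {3,5}:1  {4,5}:1  {5,7}:2  {6,7}:1
  |U|=3: {0,4,5}:1  {2,3,5}:1  {3,4,5}:2  {3,5,7}:3  {4,5,7}:3  {5,6,7}:3
  |U|=4: {0,3,4,5}:3  {0,4,5,7}:4  {1,2,3,5}:1  {2,3,4,5}:3  {2,3,5,7}:4  {3,4,5,7}:8  {3,5,6,7}:6  {4,5,6,7}:6
  |U|=5: {0,2,3,4,5}:6  {0,3,4,5,7}:15  {0,4,5,6,7}:10  {1,2,3,4,5}:4  {1,2,3,5,7}:5  {2,3,4,5,7}:15  {2,3,5,6,7}:10  {3,4,5,6,7}:20
  |U|=6: {0,1,2,3,4,5}:10  {0,2,3,4,5,7}:36  {0,3,4,5,6,7}:45  {1,2,3,4,5,7}:24  {1,2,3,5,6,7}:15  {2,3,4,5,6,7}:45
  start at 0(d): 84
  start at 1(a): 126
  start at 6(b): 70
sum over floor = 280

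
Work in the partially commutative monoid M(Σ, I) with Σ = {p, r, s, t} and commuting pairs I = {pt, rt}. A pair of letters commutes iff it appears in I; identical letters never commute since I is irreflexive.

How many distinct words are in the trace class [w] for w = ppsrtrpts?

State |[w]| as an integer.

#0=p has no predecessor
#1=p depends on [0:p]
#2=s depends on [1:p]
#3=r depends on [2:s]
#4=t depends on [2:s]
#5=r depends on [3:r]
#6=p depends on [5:r]
#7=t depends on [4:t]
#8=s depends on [6:p, 7:t]
sources: [0:p]
N(rest) = Σ N(rest − s) over sources s of rest; N(one piece) = 1:
  size 1 → [8]=1
  size 2 → [6,8]=1  [7,8]=1
  size 3 → [4,7,8]=1  [5,6,8]=1  [6,7,8]=2
  size 4 → [3,5,6,8]=1  [4,6,7,8]=3  [5,6,7,8]=3
  size 5 → [3,5,6,7,8]=4  [4,5,6,7,8]=6
  size 6 → [3,4,5,6,7,8]=10
  size 7 → [2,3,4,5,6,7,8]=10
  first=0(p) contributes 10

10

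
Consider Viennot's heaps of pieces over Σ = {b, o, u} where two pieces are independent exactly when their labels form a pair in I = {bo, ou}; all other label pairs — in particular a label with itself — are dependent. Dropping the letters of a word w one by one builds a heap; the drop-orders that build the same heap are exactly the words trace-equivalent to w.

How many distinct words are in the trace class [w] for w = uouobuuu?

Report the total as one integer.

0(u) covers ∅
1(o) covers ∅
2(u) covers 0:u
3(o) covers 1:o
4(b) covers 2:u
5(u) covers 4:b
6(u) covers 5:u
7(u) covers 6:u
floor of heap: 0:u, 1:o
completions by unplaced set U, small U first (add the entries for U minus each lowest piece of U):
  |U|=1: {3}:1  {7}:1
  |U|=2: {1,3}:1  {3,7}:2  {6,7}:1
  |U|=3: {1,3,7}:3  {3,6,7}:3  {5,6,7}:1
  |U|=4: {1,3,6,7}:6  {3,5,6,7}:4  {4,5,6,7}:1
  |U|=5: {1,3,5,6,7}:10  {2,4,5,6,7}:1  {3,4,5,6,7}:5
  |U|=6: {0,2,4,5,6,7}:1  {1,3,4,5,6,7}:15  {2,3,4,5,6,7}:6
  start at 0(u): 21
  start at 1(o): 7
sum over floor = 28

28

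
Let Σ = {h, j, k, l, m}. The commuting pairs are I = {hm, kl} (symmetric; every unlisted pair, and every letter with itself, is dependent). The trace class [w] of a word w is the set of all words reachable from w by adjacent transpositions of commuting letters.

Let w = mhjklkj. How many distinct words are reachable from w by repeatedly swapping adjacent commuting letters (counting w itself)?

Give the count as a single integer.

6

piece 0:m — minimal
piece 1:h — minimal
piece 2:j rests on {0:m, 1:h}
piece 3:k rests on {2:j}
piece 4:l rests on {2:j}
piece 5:k rests on {3:k}
piece 6:j rests on {4:l, 5:k}
minimal pieces: {0:m, 1:h}
ways to finish when only these pieces remain (= sum over removing one remaining piece with nothing left below it):
  1 left: {6}→1
  2 left: {4,6}→1  {5,6}→1
  3 left: {3,5,6}→1  {4,5,6}→2
  4 left: {3,4,5,6}→3
  5 left: {2,3,4,5,6}→3
  placing 0:m first → 3 extensions
  placing 1:h first → 3 extensions
total linear extensions = 6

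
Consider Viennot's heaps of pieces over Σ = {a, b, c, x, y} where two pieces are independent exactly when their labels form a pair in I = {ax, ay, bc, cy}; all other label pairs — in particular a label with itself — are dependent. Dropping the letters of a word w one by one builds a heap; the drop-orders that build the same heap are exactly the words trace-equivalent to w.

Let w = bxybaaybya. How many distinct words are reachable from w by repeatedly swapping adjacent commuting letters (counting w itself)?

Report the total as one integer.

#0=b has no predecessor
#1=x depends on [0:b]
#2=y depends on [1:x]
#3=b depends on [2:y]
#4=a depends on [3:b]
#5=a depends on [4:a]
#6=y depends on [3:b]
#7=b depends on [5:a, 6:y]
#8=y depends on [7:b]
#9=a depends on [7:b]
sources: [0:b]
N(rest) = Σ N(rest − s) over sources s of rest; N(one piece) = 1:
  size 1 → [8]=1  [9]=1
  size 2 → [8,9]=2
  size 3 → [7,8,9]=2
  size 4 → [5,7,8,9]=2  [6,7,8,9]=2
  size 5 → [4,5,7,8,9]=2  [5,6,7,8,9]=4
  size 6 → [4,5,6,7,8,9]=6
  size 7 → [3,4,5,6,7,8,9]=6
  size 8 → [2,3,4,5,6,7,8,9]=6
  first=0(b) contributes 6

6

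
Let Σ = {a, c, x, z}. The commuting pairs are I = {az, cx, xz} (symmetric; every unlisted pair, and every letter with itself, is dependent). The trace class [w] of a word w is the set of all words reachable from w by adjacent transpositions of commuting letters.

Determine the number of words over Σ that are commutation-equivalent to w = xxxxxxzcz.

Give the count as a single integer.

drop 0:x onto floor
drop 1:x onto {0:x}
drop 2:x onto {1:x}
drop 3:x onto {2:x}
drop 4:x onto {3:x}
drop 5:x onto {4:x}
drop 6:z onto floor
drop 7:c onto {6:z}
drop 8:z onto {7:c}
ground layer = {0:x, 6:z}
drop-orders for the pieces not yet dropped (sum over which currently-grounded one goes next):
  1 to go: {5} 1  {8} 1
  2 to go: {4,5} 1  {5,8} 2  {7,8} 1
  3 to go: {3,4,5} 1  {4,5,8} 3  {5,7,8} 3  {6,7,8} 1
  4 to go: {2,3,4,5} 1  {3,4,5,8} 4  {4,5,7,8} 6  {5,6,7,8} 4
  5 to go: {1,2,3,4,5} 1  {2,3,4,5,8} 5  {3,4,5,7,8} 10  {4,5,6,7,8} 10
  6 to go: {0,1,2,3,4,5} 1  {1,2,3,4,5,8} 6  {2,3,4,5,7,8} 15  {3,4,5,6,7,8} 20
  7 to go: {0,1,2,3,4,5,8} 7  {1,2,3,4,5,7,8} 21  {2,3,4,5,6,7,8} 35
  if 0:x drops first: 56 orders
  if 6:z drops first: 28 orders
heap linearizations: 84

84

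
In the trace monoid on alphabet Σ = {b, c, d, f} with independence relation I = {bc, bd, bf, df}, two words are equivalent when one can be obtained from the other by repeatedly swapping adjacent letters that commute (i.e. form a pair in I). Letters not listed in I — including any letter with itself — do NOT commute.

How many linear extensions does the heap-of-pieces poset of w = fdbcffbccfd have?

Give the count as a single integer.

piece 0:f — minimal
piece 1:d — minimal
piece 2:b — minimal
piece 3:c rests on {0:f, 1:d}
piece 4:f rests on {3:c}
piece 5:f rests on {4:f}
piece 6:b rests on {2:b}
piece 7:c rests on {5:f}
piece 8:c rests on {7:c}
piece 9:f rests on {8:c}
piece 10:d rests on {8:c}
minimal pieces: {0:f, 1:d, 2:b}
ways to finish when only these pieces remain (= sum over removing one remaining piece with nothing left below it):
  1 left: {6}→1  {9}→1  {10}→1
  2 left: {2,6}→1  {6,9}→2  {6,10}→2  {9,10}→2
  3 left: {2,6,9}→3  {2,6,10}→3  {6,9,10}→6  {8,9,10}→2
  4 left: {2,6,9,10}→12  {6,8,9,10}→8  {7,8,9,10}→2
  5 left: {2,6,8,9,10}→20  {5,7,8,9,10}→2  {6,7,8,9,10}→10
  6 left: {2,6,7,8,9,10}→30  {4,5,7,8,9,10}→2  {5,6,7,8,9,10}→12
  7 left: {2,5,6,7,8,9,10}→42  {3,4,5,7,8,9,10}→2  {4,5,6,7,8,9,10}→14
  8 left: {0,3,4,5,7,8,9,10}→2  {1,3,4,5,7,8,9,10}→2  {2,4,5,6,7,8,9,10}→56  {3,4,5,6,7,8,9,10}→16
  9 left: {0,1,3,4,5,7,8,9,10}→4  {0,3,4,5,6,7,8,9,10}→18  {1,3,4,5,6,7,8,9,10}→18  {2,3,4,5,6,7,8,9,10}→72
  placing 0:f first → 90 extensions
  placing 1:d first → 90 extensions
  placing 2:b first → 40 extensions
total linear extensions = 220

220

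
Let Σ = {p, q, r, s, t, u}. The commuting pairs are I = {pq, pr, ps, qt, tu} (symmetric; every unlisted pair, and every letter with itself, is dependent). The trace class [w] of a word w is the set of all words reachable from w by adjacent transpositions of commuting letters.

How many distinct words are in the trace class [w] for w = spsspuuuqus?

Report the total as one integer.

#0=s has no predecessor
#1=p has no predecessor
#2=s depends on [0:s]
#3=s depends on [2:s]
#4=p depends on [1:p]
#5=u depends on [3:s, 4:p]
#6=u depends on [5:u]
#7=u depends on [6:u]
#8=q depends on [7:u]
#9=u depends on [8:q]
#10=s depends on [9:u]
sources: [0:s, 1:p]
N(rest) = Σ N(rest − s) over sources s of rest; N(one piece) = 1:
  size 1 → [10]=1
  size 2 → [9,10]=1
  size 3 → [8,9,10]=1
  size 4 → [7,8,9,10]=1
  size 5 → [6,7,8,9,10]=1
  size 6 → [5,6,7,8,9,10]=1
  size 7 → [3,5,6,7,8,9,10]=1  [4,5,6,7,8,9,10]=1
  size 8 → [1,4,5,6,7,8,9,10]=1  [2,3,5,6,7,8,9,10]=1  [3,4,5,6,7,8,9,10]=2
  size 9 → [0,2,3,5,6,7,8,9,10]=1  [1,3,4,5,6,7,8,9,10]=3  [2,3,4,5,6,7,8,9,10]=3
  first=0(s) contributes 6
  first=1(p) contributes 4
|[w]| = 10

10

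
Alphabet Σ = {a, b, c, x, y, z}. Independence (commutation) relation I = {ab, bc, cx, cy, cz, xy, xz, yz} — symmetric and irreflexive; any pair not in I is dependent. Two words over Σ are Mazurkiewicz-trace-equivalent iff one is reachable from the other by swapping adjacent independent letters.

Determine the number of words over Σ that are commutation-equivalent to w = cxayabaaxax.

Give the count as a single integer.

8

#0=c has no predecessor
#1=x has no predecessor
#2=a depends on [0:c, 1:x]
#3=y depends on [2:a]
#4=a depends on [3:y]
#5=b depends on [3:y]
#6=a depends on [4:a]
#7=a depends on [6:a]
#8=x depends on [5:b, 7:a]
#9=a depends on [8:x]
#10=x depends on [9:a]
sources: [0:c, 1:x]
N(rest) = Σ N(rest − s) over sources s of rest; N(one piece) = 1:
  size 1 → [10]=1
  size 2 → [9,10]=1
  size 3 → [8,9,10]=1
  size 4 → [5,8,9,10]=1  [7,8,9,10]=1
  size 5 → [5,7,8,9,10]=2  [6,7,8,9,10]=1
  size 6 → [4,6,7,8,9,10]=1  [5,6,7,8,9,10]=3
  size 7 → [4,5,6,7,8,9,10]=4
  size 8 → [3,4,5,6,7,8,9,10]=4
  size 9 → [2,3,4,5,6,7,8,9,10]=4
  first=0(c) contributes 4
  first=1(x) contributes 4
|[w]| = 8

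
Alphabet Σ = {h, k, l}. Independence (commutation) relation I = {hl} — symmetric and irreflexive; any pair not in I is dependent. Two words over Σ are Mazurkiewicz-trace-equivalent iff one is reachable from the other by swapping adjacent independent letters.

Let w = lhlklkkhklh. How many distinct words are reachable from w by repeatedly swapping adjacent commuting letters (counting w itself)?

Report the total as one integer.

6

piece 0:l — minimal
piece 1:h — minimal
piece 2:l rests on {0:l}
piece 3:k rests on {1:h, 2:l}
piece 4:l rests on {3:k}
piece 5:k rests on {4:l}
piece 6:k rests on {5:k}
piece 7:h rests on {6:k}
piece 8:k rests on {7:h}
piece 9:l rests on {8:k}
piece 10:h rests on {8:k}
minimal pieces: {0:l, 1:h}
ways to finish when only these pieces remain (= sum over removing one remaining piece with nothing left below it):
  1 left: {9}→1  {10}→1
  2 left: {9,10}→2
  3 left: {8,9,10}→2
  4 left: {7,8,9,10}→2
  5 left: {6,7,8,9,10}→2
  6 left: {5,6,7,8,9,10}→2
  7 left: {4,5,6,7,8,9,10}→2
  8 left: {3,4,5,6,7,8,9,10}→2
  9 left: {1,3,4,5,6,7,8,9,10}→2  {2,3,4,5,6,7,8,9,10}→2
  placing 0:l first → 4 extensions
  placing 1:h first → 2 extensions
total linear extensions = 6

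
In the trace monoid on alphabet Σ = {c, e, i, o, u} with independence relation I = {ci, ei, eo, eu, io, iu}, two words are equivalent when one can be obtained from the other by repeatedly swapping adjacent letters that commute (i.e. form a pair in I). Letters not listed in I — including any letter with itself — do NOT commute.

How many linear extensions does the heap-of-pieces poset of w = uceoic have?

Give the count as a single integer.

12

drop 0:u onto floor
drop 1:c onto {0:u}
drop 2:e onto {1:c}
drop 3:o onto {1:c}
drop 4:i onto floor
drop 5:c onto {2:e, 3:o}
ground layer = {0:u, 4:i}
drop-orders for the pieces not yet dropped (sum over which currently-grounded one goes next):
  1 to go: {4} 1  {5} 1
  2 to go: {2,5} 1  {3,5} 1  {4,5} 2
  3 to go: {2,3,5} 2  {2,4,5} 3  {3,4,5} 3
  4 to go: {1,2,3,5} 2  {2,3,4,5} 8
  if 0:u drops first: 10 orders
  if 4:i drops first: 2 orders
heap linearizations: 12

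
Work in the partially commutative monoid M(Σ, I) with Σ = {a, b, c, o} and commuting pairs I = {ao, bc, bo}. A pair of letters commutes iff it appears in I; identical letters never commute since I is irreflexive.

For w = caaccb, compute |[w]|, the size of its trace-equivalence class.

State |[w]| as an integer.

drop 0:c onto floor
drop 1:a onto {0:c}
drop 2:a onto {1:a}
drop 3:c onto {2:a}
drop 4:c onto {3:c}
drop 5:b onto {2:a}
ground layer = {0:c}
drop-orders for the pieces not yet dropped (sum over which currently-grounded one goes next):
  1 to go: {4} 1  {5} 1
  2 to go: {3,4} 1  {4,5} 2
  3 to go: {3,4,5} 3
  4 to go: {2,3,4,5} 3
  if 0:c drops first: 3 orders

3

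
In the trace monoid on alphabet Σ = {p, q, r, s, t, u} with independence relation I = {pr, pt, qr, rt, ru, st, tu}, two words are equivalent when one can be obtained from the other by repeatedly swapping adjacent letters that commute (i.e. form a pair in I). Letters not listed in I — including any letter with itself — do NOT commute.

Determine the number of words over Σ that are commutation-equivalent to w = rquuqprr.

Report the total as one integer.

56

piece 0:r — minimal
piece 1:q — minimal
piece 2:u rests on {1:q}
piece 3:u rests on {2:u}
piece 4:q rests on {3:u}
piece 5:p rests on {4:q}
piece 6:r rests on {0:r}
piece 7:r rests on {6:r}
minimal pieces: {0:r, 1:q}
ways to finish when only these pieces remain (= sum over removing one remaining piece with nothing left below it):
  1 left: {5}→1  {7}→1
  2 left: {4,5}→1  {5,7}→2  {6,7}→1
  3 left: {0,6,7}→1  {3,4,5}→1  {4,5,7}→3  {5,6,7}→3
  4 left: {0,5,6,7}→4  {2,3,4,5}→1  {3,4,5,7}→4  {4,5,6,7}→6
  5 left: {0,4,5,6,7}→10  {1,2,3,4,5}→1  {2,3,4,5,7}→5  {3,4,5,6,7}→10
  6 left: {0,3,4,5,6,7}→20  {1,2,3,4,5,7}→6  {2,3,4,5,6,7}→15
  placing 0:r first → 21 extensions
  placing 1:q first → 35 extensions
total linear extensions = 56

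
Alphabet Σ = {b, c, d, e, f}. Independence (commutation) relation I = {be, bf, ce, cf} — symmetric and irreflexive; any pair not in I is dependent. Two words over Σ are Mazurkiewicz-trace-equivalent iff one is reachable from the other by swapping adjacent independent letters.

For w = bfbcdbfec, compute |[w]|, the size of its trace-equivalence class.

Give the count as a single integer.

0(b) covers ∅
1(f) covers ∅
2(b) covers 0:b
3(c) covers 2:b
4(d) covers 1:f, 3:c
5(b) covers 4:d
6(f) covers 4:d
7(e) covers 6:f
8(c) covers 5:b
floor of heap: 0:b, 1:f
completions by unplaced set U, small U first (add the entries for U minus each lowest piece of U):
  |U|=1: {7}:1  {8}:1
  |U|=2: {5,8}:1  {6,7}:1  {7,8}:2
  |U|=3: {5,7,8}:3  {6,7,8}:3
  |U|=4: {5,6,7,8}:6
  |U|=5: {4,5,6,7,8}:6
  |U|=6: {1,4,5,6,7,8}:6  {3,4,5,6,7,8}:6
  |U|=7: {1,3,4,5,6,7,8}:12  {2,3,4,5,6,7,8}:6
  start at 0(b): 18
  start at 1(f): 6
sum over floor = 24

24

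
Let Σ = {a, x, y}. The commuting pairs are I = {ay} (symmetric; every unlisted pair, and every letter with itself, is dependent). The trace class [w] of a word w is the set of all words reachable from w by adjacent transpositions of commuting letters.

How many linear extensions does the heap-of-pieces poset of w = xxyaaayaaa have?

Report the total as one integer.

28

drop 0:x onto floor
drop 1:x onto {0:x}
drop 2:y onto {1:x}
drop 3:a onto {1:x}
drop 4:a onto {3:a}
drop 5:a onto {4:a}
drop 6:y onto {2:y}
drop 7:a onto {5:a}
drop 8:a onto {7:a}
drop 9:a onto {8:a}
ground layer = {0:x}
drop-orders for the pieces not yet dropped (sum over which currently-grounded one goes next):
  1 to go: {6} 1  {9} 1
  2 to go: {2,6} 1  {6,9} 2  {8,9} 1
  3 to go: {2,6,9} 3  {6,8,9} 3  {7,8,9} 1
  4 to go: {2,6,8,9} 6  {5,7,8,9} 1  {6,7,8,9} 4
  5 to go: {2,6,7,8,9} 10  {4,5,7,8,9} 1  {5,6,7,8,9} 5
  6 to go: {2,5,6,7,8,9} 15  {3,4,5,7,8,9} 1  {4,5,6,7,8,9} 6
  7 to go: {2,4,5,6,7,8,9} 21  {3,4,5,6,7,8,9} 7
  8 to go: {2,3,4,5,6,7,8,9} 28
  if 0:x drops first: 28 orders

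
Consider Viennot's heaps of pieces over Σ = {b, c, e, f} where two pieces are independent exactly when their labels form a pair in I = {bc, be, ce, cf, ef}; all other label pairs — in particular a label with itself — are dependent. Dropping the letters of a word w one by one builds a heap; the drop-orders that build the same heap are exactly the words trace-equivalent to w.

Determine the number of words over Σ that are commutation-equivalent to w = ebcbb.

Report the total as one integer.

piece 0:e — minimal
piece 1:b — minimal
piece 2:c — minimal
piece 3:b rests on {1:b}
piece 4:b rests on {3:b}
minimal pieces: {0:e, 1:b, 2:c}
ways to finish when only these pieces remain (= sum over removing one remaining piece with nothing left below it):
  1 left: {0}→1  {2}→1  {4}→1
  2 left: {0,2}→2  {0,4}→2  {2,4}→2  {3,4}→1
  3 left: {0,2,4}→6  {0,3,4}→3  {1,3,4}→1  {2,3,4}→3
  placing 0:e first → 4 extensions
  placing 1:b first → 12 extensions
  placing 2:c first → 4 extensions
total linear extensions = 20

20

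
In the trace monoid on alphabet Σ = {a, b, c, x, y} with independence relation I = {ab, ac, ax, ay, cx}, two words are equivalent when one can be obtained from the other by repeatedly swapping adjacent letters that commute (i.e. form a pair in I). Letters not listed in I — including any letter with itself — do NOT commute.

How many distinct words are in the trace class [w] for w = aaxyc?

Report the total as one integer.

10

drop 0:a onto floor
drop 1:a onto {0:a}
drop 2:x onto floor
drop 3:y onto {2:x}
drop 4:c onto {3:y}
ground layer = {0:a, 2:x}
drop-orders for the pieces not yet dropped (sum over which currently-grounded one goes next):
  1 to go: {1} 1  {4} 1
  2 to go: {0,1} 1  {1,4} 2  {3,4} 1
  3 to go: {0,1,4} 3  {1,3,4} 3  {2,3,4} 1
  if 0:a drops first: 4 orders
  if 2:x drops first: 6 orders
heap linearizations: 10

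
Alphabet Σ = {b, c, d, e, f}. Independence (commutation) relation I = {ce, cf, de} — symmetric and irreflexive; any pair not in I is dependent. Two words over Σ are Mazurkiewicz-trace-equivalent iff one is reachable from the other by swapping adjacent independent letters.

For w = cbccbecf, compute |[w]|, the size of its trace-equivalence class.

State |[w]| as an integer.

drop 0:c onto floor
drop 1:b onto {0:c}
drop 2:c onto {1:b}
drop 3:c onto {2:c}
drop 4:b onto {3:c}
drop 5:e onto {4:b}
drop 6:c onto {4:b}
drop 7:f onto {5:e}
ground layer = {0:c}
drop-orders for the pieces not yet dropped (sum over which currently-grounded one goes next):
  1 to go: {6} 1  {7} 1
  2 to go: {5,7} 1  {6,7} 2
  3 to go: {5,6,7} 3
  4 to go: {4,5,6,7} 3
  5 to go: {3,4,5,6,7} 3
  6 to go: {2,3,4,5,6,7} 3
  if 0:c drops first: 3 orders

3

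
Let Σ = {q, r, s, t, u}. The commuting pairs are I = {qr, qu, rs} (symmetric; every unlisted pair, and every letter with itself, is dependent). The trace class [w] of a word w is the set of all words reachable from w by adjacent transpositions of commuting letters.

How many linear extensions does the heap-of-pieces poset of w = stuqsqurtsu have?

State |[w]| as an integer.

6

#0=s has no predecessor
#1=t depends on [0:s]
#2=u depends on [1:t]
#3=q depends on [1:t]
#4=s depends on [2:u, 3:q]
#5=q depends on [4:s]
#6=u depends on [4:s]
#7=r depends on [6:u]
#8=t depends on [5:q, 7:r]
#9=s depends on [8:t]
#10=u depends on [9:s]
sources: [0:s]
N(rest) = Σ N(rest − s) over sources s of rest; N(one piece) = 1:
  size 1 → [10]=1
  size 2 → [9,10]=1
  size 3 → [8,9,10]=1
  size 4 → [5,8,9,10]=1  [7,8,9,10]=1
  size 5 → [5,7,8,9,10]=2  [6,7,8,9,10]=1
  size 6 → [5,6,7,8,9,10]=3
  size 7 → [4,5,6,7,8,9,10]=3
  size 8 → [2,4,5,6,7,8,9,10]=3  [3,4,5,6,7,8,9,10]=3
  size 9 → [2,3,4,5,6,7,8,9,10]=6
  first=0(s) contributes 6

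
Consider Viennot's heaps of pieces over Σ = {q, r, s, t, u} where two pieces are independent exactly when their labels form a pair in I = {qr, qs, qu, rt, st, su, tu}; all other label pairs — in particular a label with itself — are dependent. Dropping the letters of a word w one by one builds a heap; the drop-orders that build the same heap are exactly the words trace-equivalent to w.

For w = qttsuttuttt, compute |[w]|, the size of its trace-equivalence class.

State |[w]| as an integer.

piece 0:q — minimal
piece 1:t rests on {0:q}
piece 2:t rests on {1:t}
piece 3:s — minimal
piece 4:u — minimal
piece 5:t rests on {2:t}
piece 6:t rests on {5:t}
piece 7:u rests on {4:u}
piece 8:t rests on {6:t}
piece 9:t rests on {8:t}
piece 10:t rests on {9:t}
minimal pieces: {0:q, 3:s, 4:u}
ways to finish when only these pieces remain (= sum over removing one remaining piece with nothing left below it):
  1 left: {3}→1  {7}→1  {10}→1
  2 left: {3,7}→2  {3,10}→2  {4,7}→1  {7,10}→2  {9,10}→1
  3 left: {3,4,7}→3  {3,7,10}→6  {3,9,10}→3  {4,7,10}→3  {7,9,10}→3  {8,9,10}→1
  4 left: {3,4,7,10}→12  {3,7,9,10}→12  {3,8,9,10}→4  {4,7,9,10}→6  {6,8,9,10}→1  {7,8,9,10}→4
  5 left: {3,4,7,9,10}→30  {3,6,8,9,10}→5  {3,7,8,9,10}→20  {4,7,8,9,10}→10  {5,6,8,9,10}→1  {6,7,8,9,10}→5
  6 left: {2,5,6,8,9,10}→1  {3,4,7,8,9,10}→60  {3,5,6,8,9,10}→6  {3,6,7,8,9,10}→30  {4,6,7,8,9,10}→15  {5,6,7,8,9,10}→6
  7 left: {1,2,5,6,8,9,10}→1  {2,3,5,6,8,9,10}→7  {2,5,6,7,8,9,10}→7  {3,4,6,7,8,9,10}→105  {3,5,6,7,8,9,10}→42  {4,5,6,7,8,9,10}→21
  8 left: {0,1,2,5,6,8,9,10}→1  {1,2,3,5,6,8,9,10}→8  {1,2,5,6,7,8,9,10}→8  {2,3,5,6,7,8,9,10}→56  {2,4,5,6,7,8,9,10}→28  {3,4,5,6,7,8,9,10}→168
  9 left: {0,1,2,3,5,6,8,9,10}→9  {0,1,2,5,6,7,8,9,10}→9  {1,2,3,5,6,7,8,9,10}→72  {1,2,4,5,6,7,8,9,10}→36  {2,3,4,5,6,7,8,9,10}→252
  placing 0:q first → 360 extensions
  placing 3:s first → 45 extensions
  placing 4:u first → 90 extensions
total linear extensions = 495

495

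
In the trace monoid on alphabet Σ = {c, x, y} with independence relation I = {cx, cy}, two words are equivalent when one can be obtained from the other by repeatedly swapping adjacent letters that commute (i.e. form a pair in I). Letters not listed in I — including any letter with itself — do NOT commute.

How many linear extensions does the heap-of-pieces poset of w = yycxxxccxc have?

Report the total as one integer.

210

piece 0:y — minimal
piece 1:y rests on {0:y}
piece 2:c — minimal
piece 3:x rests on {1:y}
piece 4:x rests on {3:x}
piece 5:x rests on {4:x}
piece 6:c rests on {2:c}
piece 7:c rests on {6:c}
piece 8:x rests on {5:x}
piece 9:c rests on {7:c}
minimal pieces: {0:y, 2:c}
ways to finish when only these pieces remain (= sum over removing one remaining piece with nothing left below it):
  1 left: {8}→1  {9}→1
  2 left: {5,8}→1  {7,9}→1  {8,9}→2
  3 left: {4,5,8}→1  {5,8,9}→3  {6,7,9}→1  {7,8,9}→3
  4 left: {2,6,7,9}→1  {3,4,5,8}→1  {4,5,8,9}→4  {5,7,8,9}→6  {6,7,8,9}→4
  5 left: {1,3,4,5,8}→1  {2,6,7,8,9}→5  {3,4,5,8,9}→5  {4,5,7,8,9}→10  {5,6,7,8,9}→10
  6 left: {0,1,3,4,5,8}→1  {1,3,4,5,8,9}→6  {2,5,6,7,8,9}→15  {3,4,5,7,8,9}→15  {4,5,6,7,8,9}→20
  7 left: {0,1,3,4,5,8,9}→7  {1,3,4,5,7,8,9}→21  {2,4,5,6,7,8,9}→35  {3,4,5,6,7,8,9}→35
  8 left: {0,1,3,4,5,7,8,9}→28  {1,3,4,5,6,7,8,9}→56  {2,3,4,5,6,7,8,9}→70
  placing 0:y first → 126 extensions
  placing 2:c first → 84 extensions
total linear extensions = 210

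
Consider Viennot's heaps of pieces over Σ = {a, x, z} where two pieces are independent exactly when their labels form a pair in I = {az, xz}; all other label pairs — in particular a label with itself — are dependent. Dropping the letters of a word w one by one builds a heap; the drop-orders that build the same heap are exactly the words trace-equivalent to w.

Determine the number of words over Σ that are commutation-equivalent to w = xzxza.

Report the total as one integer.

piece 0:x — minimal
piece 1:z — minimal
piece 2:x rests on {0:x}
piece 3:z rests on {1:z}
piece 4:a rests on {2:x}
minimal pieces: {0:x, 1:z}
ways to finish when only these pieces remain (= sum over removing one remaining piece with nothing left below it):
  1 left: {3}→1  {4}→1
  2 left: {1,3}→1  {2,4}→1  {3,4}→2
  3 left: {0,2,4}→1  {1,3,4}→3  {2,3,4}→3
  placing 0:x first → 6 extensions
  placing 1:z first → 4 extensions
total linear extensions = 10

10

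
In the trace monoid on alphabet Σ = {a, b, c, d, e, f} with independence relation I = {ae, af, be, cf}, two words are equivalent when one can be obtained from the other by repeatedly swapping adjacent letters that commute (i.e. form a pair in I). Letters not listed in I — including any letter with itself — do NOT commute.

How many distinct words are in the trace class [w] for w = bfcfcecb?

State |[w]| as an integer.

#0=b has no predecessor
#1=f depends on [0:b]
#2=c depends on [0:b]
#3=f depends on [1:f]
#4=c depends on [2:c]
#5=e depends on [3:f, 4:c]
#6=c depends on [5:e]
#7=b depends on [6:c]
sources: [0:b]
N(rest) = Σ N(rest − s) over sources s of rest; N(one piece) = 1:
  size 1 → [7]=1
  size 2 → [6,7]=1
  size 3 → [5,6,7]=1
  size 4 → [3,5,6,7]=1  [4,5,6,7]=1
  size 5 → [1,3,5,6,7]=1  [2,4,5,6,7]=1  [3,4,5,6,7]=2
  size 6 → [1,3,4,5,6,7]=3  [2,3,4,5,6,7]=3
  first=0(b) contributes 6

6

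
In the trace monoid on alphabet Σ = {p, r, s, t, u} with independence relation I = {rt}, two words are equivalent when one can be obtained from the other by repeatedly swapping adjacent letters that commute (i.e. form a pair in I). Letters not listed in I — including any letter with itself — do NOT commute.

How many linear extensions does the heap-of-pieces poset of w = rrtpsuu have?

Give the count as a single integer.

piece 0:r — minimal
piece 1:r rests on {0:r}
piece 2:t — minimal
piece 3:p rests on {1:r, 2:t}
piece 4:s rests on {3:p}
piece 5:u rests on {4:s}
piece 6:u rests on {5:u}
minimal pieces: {0:r, 2:t}
ways to finish when only these pieces remain (= sum over removing one remaining piece with nothing left below it):
  1 left: {6}→1
  2 left: {5,6}→1
  3 left: {4,5,6}→1
  4 left: {3,4,5,6}→1
  5 left: {1,3,4,5,6}→1  {2,3,4,5,6}→1
  placing 0:r first → 2 extensions
  placing 2:t first → 1 extensions
total linear extensions = 3

3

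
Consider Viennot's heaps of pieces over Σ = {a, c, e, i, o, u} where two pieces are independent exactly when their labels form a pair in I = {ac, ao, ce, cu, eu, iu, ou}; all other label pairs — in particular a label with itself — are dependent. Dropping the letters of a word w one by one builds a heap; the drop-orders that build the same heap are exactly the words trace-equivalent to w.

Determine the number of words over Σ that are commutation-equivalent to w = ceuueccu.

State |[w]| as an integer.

560

drop 0:c onto floor
drop 1:e onto floor
drop 2:u onto floor
drop 3:u onto {2:u}
drop 4:e onto {1:e}
drop 5:c onto {0:c}
drop 6:c onto {5:c}
drop 7:u onto {3:u}
ground layer = {0:c, 1:e, 2:u}
drop-orders for the pieces not yet dropped (sum over which currently-grounded one goes next):
  1 to go: {4} 1  {6} 1  {7} 1
  2 to go: {1,4} 1  {3,7} 1  {4,6} 2  {4,7} 2  {5,6} 1  {6,7} 2
  3 to go: {0,5,6} 1  {1,4,6} 3  {1,4,7} 3  {2,3,7} 1  {3,4,7} 3  {3,6,7} 3  {4,5,6} 3  {4,6,7} 6  {5,6,7} 3
  4 to go: {0,4,5,6} 4  {0,5,6,7} 4  {1,3,4,7} 6  {1,4,5,6} 6  {1,4,6,7} 12  {2,3,4,7} 4  {2,3,6,7} 4  {3,4,6,7} 12  {3,5,6,7} 6  {4,5,6,7} 12
  5 to go: {0,1,4,5,6} 10  {0,3,5,6,7} 10  {0,4,5,6,7} 20  {1,2,3,4,7} 10  {1,3,4,6,7} 30  {1,4,5,6,7} 30  {2,3,4,6,7} 20  {2,3,5,6,7} 10  {3,4,5,6,7} 30
  6 to go: {0,1,4,5,6,7} 60  {0,2,3,5,6,7} 20  {0,3,4,5,6,7} 60  {1,2,3,4,6,7} 60  {1,3,4,5,6,7} 90  {2,3,4,5,6,7} 60
  if 0:c drops first: 210 orders
  if 1:e drops first: 140 orders
  if 2:u drops first: 210 orders
heap linearizations: 560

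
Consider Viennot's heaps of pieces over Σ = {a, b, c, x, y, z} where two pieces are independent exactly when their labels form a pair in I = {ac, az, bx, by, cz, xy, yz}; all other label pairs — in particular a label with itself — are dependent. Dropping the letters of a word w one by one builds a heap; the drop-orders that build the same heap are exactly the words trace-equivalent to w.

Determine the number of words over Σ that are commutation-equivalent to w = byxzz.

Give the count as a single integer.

piece 0:b — minimal
piece 1:y — minimal
piece 2:x — minimal
piece 3:z rests on {0:b, 2:x}
piece 4:z rests on {3:z}
minimal pieces: {0:b, 1:y, 2:x}
ways to finish when only these pieces remain (= sum over removing one remaining piece with nothing left below it):
  1 left: {1}→1  {4}→1
  2 left: {1,4}→2  {3,4}→1
  3 left: {0,3,4}→1  {1,3,4}→3  {2,3,4}→1
  placing 0:b first → 4 extensions
  placing 1:y first → 2 extensions
  placing 2:x first → 4 extensions
total linear extensions = 10

10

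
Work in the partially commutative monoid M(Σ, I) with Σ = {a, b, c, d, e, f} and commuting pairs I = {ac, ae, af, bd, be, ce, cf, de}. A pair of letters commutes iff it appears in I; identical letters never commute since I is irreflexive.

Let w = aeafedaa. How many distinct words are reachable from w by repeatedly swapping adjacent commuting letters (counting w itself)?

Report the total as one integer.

#0=a has no predecessor
#1=e has no predecessor
#2=a depends on [0:a]
#3=f depends on [1:e]
#4=e depends on [3:f]
#5=d depends on [2:a, 3:f]
#6=a depends on [5:d]
#7=a depends on [6:a]
sources: [0:a, 1:e]
N(rest) = Σ N(rest − s) over sources s of rest; N(one piece) = 1:
  size 1 → [4]=1  [7]=1
  size 2 → [4,7]=2  [6,7]=1
  size 3 → [4,6,7]=3  [5,6,7]=1
  size 4 → [2,5,6,7]=1  [4,5,6,7]=4
  size 5 → [0,2,5,6,7]=1  [2,4,5,6,7]=5  [3,4,5,6,7]=4
  size 6 → [0,2,4,5,6,7]=6  [1,3,4,5,6,7]=4  [2,3,4,5,6,7]=9
  first=0(a) contributes 13
  first=1(e) contributes 15
|[w]| = 28

28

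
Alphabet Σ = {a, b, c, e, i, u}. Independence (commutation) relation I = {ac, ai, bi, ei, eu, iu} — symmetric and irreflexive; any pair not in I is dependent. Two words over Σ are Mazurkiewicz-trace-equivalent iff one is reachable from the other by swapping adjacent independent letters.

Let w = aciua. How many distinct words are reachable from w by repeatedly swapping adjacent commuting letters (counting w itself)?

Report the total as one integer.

7

#0=a has no predecessor
#1=c has no predecessor
#2=i depends on [1:c]
#3=u depends on [0:a, 1:c]
#4=a depends on [3:u]
sources: [0:a, 1:c]
N(rest) = Σ N(rest − s) over sources s of rest; N(one piece) = 1:
  size 1 → [2]=1  [4]=1
  size 2 → [2,4]=2  [3,4]=1
  size 3 → [0,3,4]=1  [2,3,4]=3
  first=0(a) contributes 3
  first=1(c) contributes 4
|[w]| = 7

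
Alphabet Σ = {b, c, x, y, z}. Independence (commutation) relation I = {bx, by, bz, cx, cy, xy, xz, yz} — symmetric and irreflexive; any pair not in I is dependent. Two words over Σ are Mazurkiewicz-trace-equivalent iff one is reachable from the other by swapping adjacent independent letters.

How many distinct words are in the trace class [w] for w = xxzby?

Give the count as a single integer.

60

0(x) covers ∅
1(x) covers 0:x
2(z) covers ∅
3(b) covers ∅
4(y) covers ∅
floor of heap: 0:x, 2:z, 3:b, 4:y
completions by unplaced set U, small U first (add the entries for U minus each lowest piece of U):
  |U|=1: {1}:1  {2}:1  {3}:1  {4}:1
  |U|=2: {0,1}:1  {1,2}:2  {1,3}:2  {1,4}:2  {2,3}:2  {2,4}:2  {3,4}:2
  |U|=3: {0,1,2}:3  {0,1,3}:3  {0,1,4}:3  {1,2,3}:6  {1,2,4}:6  {1,3,4}:6  {2,3,4}:6
  start at 0(x): 24
  start at 2(z): 12
  start at 3(b): 12
  start at 4(y): 12
sum over floor = 60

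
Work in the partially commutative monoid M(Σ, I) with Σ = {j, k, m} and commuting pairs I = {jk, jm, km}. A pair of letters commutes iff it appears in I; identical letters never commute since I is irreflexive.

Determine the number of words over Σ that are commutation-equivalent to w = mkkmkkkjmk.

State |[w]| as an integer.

840

piece 0:m — minimal
piece 1:k — minimal
piece 2:k rests on {1:k}
piece 3:m rests on {0:m}
piece 4:k rests on {2:k}
piece 5:k rests on {4:k}
piece 6:k rests on {5:k}
piece 7:j — minimal
piece 8:m rests on {3:m}
piece 9:k rests on {6:k}
minimal pieces: {0:m, 1:k, 7:j}
ways to finish when only these pieces remain (= sum over removing one remaining piece with nothing left below it):
  1 left: {7}→1  {8}→1  {9}→1
  2 left: {3,8}→1  {6,9}→1  {7,8}→2  {7,9}→2  {8,9}→2
  3 left: {0,3,8}→1  {3,7,8}→3  {3,8,9}→3  {5,6,9}→1  {6,7,9}→3  {6,8,9}→3  {7,8,9}→6
  4 left: {0,3,7,8}→4  {0,3,8,9}→4  {3,6,8,9}→6  {3,7,8,9}→12  {4,5,6,9}→1  {5,6,7,9}→4  {5,6,8,9}→4  {6,7,8,9}→12
  5 left: {0,3,6,8,9}→10  {0,3,7,8,9}→20  {2,4,5,6,9}→1  {3,5,6,8,9}→10  {3,6,7,8,9}→30  {4,5,6,7,9}→5  {4,5,6,8,9}→5  {5,6,7,8,9}→20
  6 left: {0,3,5,6,8,9}→20  {0,3,6,7,8,9}→60  {1,2,4,5,6,9}→1  {2,4,5,6,7,9}→6  {2,4,5,6,8,9}→6  {3,4,5,6,8,9}→15  {3,5,6,7,8,9}→60  {4,5,6,7,8,9}→30
  7 left: {0,3,4,5,6,8,9}→35  {0,3,5,6,7,8,9}→140  {1,2,4,5,6,7,9}→7  {1,2,4,5,6,8,9}→7  {2,3,4,5,6,8,9}→21  {2,4,5,6,7,8,9}→42  {3,4,5,6,7,8,9}→105
  8 left: {0,2,3,4,5,6,8,9}→56  {0,3,4,5,6,7,8,9}→280  {1,2,3,4,5,6,8,9}→28  {1,2,4,5,6,7,8,9}→56  {2,3,4,5,6,7,8,9}→168
  placing 0:m first → 252 extensions
  placing 1:k first → 504 extensions
  placing 7:j first → 84 extensions
total linear extensions = 840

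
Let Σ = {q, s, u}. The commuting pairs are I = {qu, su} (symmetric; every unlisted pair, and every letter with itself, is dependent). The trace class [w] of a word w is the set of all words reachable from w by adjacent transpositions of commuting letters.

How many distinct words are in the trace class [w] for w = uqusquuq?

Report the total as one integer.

70

drop 0:u onto floor
drop 1:q onto floor
drop 2:u onto {0:u}
drop 3:s onto {1:q}
drop 4:q onto {3:s}
drop 5:u onto {2:u}
drop 6:u onto {5:u}
drop 7:q onto {4:q}
ground layer = {0:u, 1:q}
drop-orders for the pieces not yet dropped (sum over which currently-grounded one goes next):
  1 to go: {6} 1  {7} 1
  2 to go: {4,7} 1  {5,6} 1  {6,7} 2
  3 to go: {2,5,6} 1  {3,4,7} 1  {4,6,7} 3  {5,6,7} 3
  4 to go: {0,2,5,6} 1  {1,3,4,7} 1  {2,5,6,7} 4  {3,4,6,7} 4  {4,5,6,7} 6
  5 to go: {0,2,5,6,7} 5  {1,3,4,6,7} 5  {2,4,5,6,7} 10  {3,4,5,6,7} 10
  6 to go: {0,2,4,5,6,7} 15  {1,3,4,5,6,7} 15  {2,3,4,5,6,7} 20
  if 0:u drops first: 35 orders
  if 1:q drops first: 35 orders
heap linearizations: 70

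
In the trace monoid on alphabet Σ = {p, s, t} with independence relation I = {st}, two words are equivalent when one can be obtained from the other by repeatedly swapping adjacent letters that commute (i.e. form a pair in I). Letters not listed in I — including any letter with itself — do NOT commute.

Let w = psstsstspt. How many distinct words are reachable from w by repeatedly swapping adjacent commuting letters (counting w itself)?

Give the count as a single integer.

21

#0=p has no predecessor
#1=s depends on [0:p]
#2=s depends on [1:s]
#3=t depends on [0:p]
#4=s depends on [2:s]
#5=s depends on [4:s]
#6=t depends on [3:t]
#7=s depends on [5:s]
#8=p depends on [6:t, 7:s]
#9=t depends on [8:p]
sources: [0:p]
N(rest) = Σ N(rest − s) over sources s of rest; N(one piece) = 1:
  size 1 → [9]=1
  size 2 → [8,9]=1
  size 3 → [6,8,9]=1  [7,8,9]=1
  size 4 → [3,6,8,9]=1  [5,7,8,9]=1  [6,7,8,9]=2
  size 5 → [3,6,7,8,9]=3  [4,5,7,8,9]=1  [5,6,7,8,9]=3
  size 6 → [2,4,5,7,8,9]=1  [3,5,6,7,8,9]=6  [4,5,6,7,8,9]=4
  size 7 → [1,2,4,5,7,8,9]=1  [2,4,5,6,7,8,9]=5  [3,4,5,6,7,8,9]=10
  size 8 → [1,2,4,5,6,7,8,9]=6  [2,3,4,5,6,7,8,9]=15
  first=0(p) contributes 21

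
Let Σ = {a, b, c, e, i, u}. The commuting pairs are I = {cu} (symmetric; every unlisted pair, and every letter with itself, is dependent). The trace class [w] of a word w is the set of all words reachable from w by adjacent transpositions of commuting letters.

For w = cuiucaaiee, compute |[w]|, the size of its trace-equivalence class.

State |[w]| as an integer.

4

0(c) covers ∅
1(u) covers ∅
2(i) covers 0:c, 1:u
3(u) covers 2:i
4(c) covers 2:i
5(a) covers 3:u, 4:c
6(a) covers 5:a
7(i) covers 6:a
8(e) covers 7:i
9(e) covers 8:e
floor of heap: 0:c, 1:u
completions by unplaced set U, small U first (add the entries for U minus each lowest piece of U):
  |U|=1: {9}:1
  |U|=2: {8,9}:1
  |U|=3: {7,8,9}:1
  |U|=4: {6,7,8,9}:1
  |U|=5: {5,6,7,8,9}:1
  |U|=6: {3,5,6,7,8,9}:1  {4,5,6,7,8,9}:1
  |U|=7: {3,4,5,6,7,8,9}:2
  |U|=8: {2,3,4,5,6,7,8,9}:2
  start at 0(c): 2
  start at 1(u): 2
sum over floor = 4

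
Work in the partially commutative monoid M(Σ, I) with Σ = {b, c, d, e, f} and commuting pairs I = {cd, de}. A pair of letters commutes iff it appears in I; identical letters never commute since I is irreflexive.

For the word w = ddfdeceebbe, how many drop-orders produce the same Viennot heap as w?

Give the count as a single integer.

piece 0:d — minimal
piece 1:d rests on {0:d}
piece 2:f rests on {1:d}
piece 3:d rests on {2:f}
piece 4:e rests on {2:f}
piece 5:c rests on {4:e}
piece 6:e rests on {5:c}
piece 7:e rests on {6:e}
piece 8:b rests on {3:d, 7:e}
piece 9:b rests on {8:b}
piece 10:e rests on {9:b}
minimal pieces: {0:d}
ways to finish when only these pieces remain (= sum over removing one remaining piece with nothing left below it):
  1 left: {10}→1
  2 left: {9,10}→1
  3 left: {8,9,10}→1
  4 left: {3,8,9,10}→1  {7,8,9,10}→1
  5 left: {3,7,8,9,10}→2  {6,7,8,9,10}→1
  6 left: {3,6,7,8,9,10}→3  {5,6,7,8,9,10}→1
  7 left: {3,5,6,7,8,9,10}→4  {4,5,6,7,8,9,10}→1
  8 left: {3,4,5,6,7,8,9,10}→5
  9 left: {2,3,4,5,6,7,8,9,10}→5
  placing 0:d first → 5 extensions

5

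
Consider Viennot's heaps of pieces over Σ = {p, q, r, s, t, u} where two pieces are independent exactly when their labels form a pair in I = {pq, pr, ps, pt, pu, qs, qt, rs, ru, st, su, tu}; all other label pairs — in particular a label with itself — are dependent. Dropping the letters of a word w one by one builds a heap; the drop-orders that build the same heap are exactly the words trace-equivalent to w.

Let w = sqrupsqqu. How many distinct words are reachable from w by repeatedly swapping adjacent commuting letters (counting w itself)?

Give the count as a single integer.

504

#0=s has no predecessor
#1=q has no predecessor
#2=r depends on [1:q]
#3=u depends on [1:q]
#4=p has no predecessor
#5=s depends on [0:s]
#6=q depends on [2:r, 3:u]
#7=q depends on [6:q]
#8=u depends on [7:q]
sources: [0:s, 1:q, 4:p]
N(rest) = Σ N(rest − s) over sources s of rest; N(one piece) = 1:
  size 1 → [4]=1  [5]=1  [8]=1
  size 2 → [0,5]=1  [4,5]=2  [4,8]=2  [5,8]=2  [7,8]=1
  size 3 → [0,4,5]=3  [0,5,8]=3  [4,5,8]=6  [4,7,8]=3  [5,7,8]=3  [6,7,8]=1
  size 4 → [0,4,5,8]=12  [0,5,7,8]=6  [2,6,7,8]=1  [3,6,7,8]=1  [4,5,7,8]=12  [4,6,7,8]=4  [5,6,7,8]=4
  size 5 → [0,4,5,7,8]=30  [0,5,6,7,8]=10  [2,3,6,7,8]=2  [2,4,6,7,8]=5  [2,5,6,7,8]=5  [3,4,6,7,8]=5  [3,5,6,7,8]=5  [4,5,6,7,8]=20
  size 6 → [0,2,5,6,7,8]=15  [0,3,5,6,7,8]=15  [0,4,5,6,7,8]=60  [1,2,3,6,7,8]=2  [2,3,4,6,7,8]=12  [2,3,5,6,7,8]=12  [2,4,5,6,7,8]=30  [3,4,5,6,7,8]=30
  size 7 → [0,2,3,5,6,7,8]=42  [0,2,4,5,6,7,8]=105  [0,3,4,5,6,7,8]=105  [1,2,3,4,6,7,8]=14  [1,2,3,5,6,7,8]=14  [2,3,4,5,6,7,8]=84
  first=0(s) contributes 112
  first=1(q) contributes 336
  first=4(p) contributes 56
|[w]| = 504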